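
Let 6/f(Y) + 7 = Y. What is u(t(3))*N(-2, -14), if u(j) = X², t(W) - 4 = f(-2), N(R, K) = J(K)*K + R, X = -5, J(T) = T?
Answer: 4850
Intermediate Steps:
f(Y) = 6/(-7 + Y)
N(R, K) = R + K² (N(R, K) = K*K + R = K² + R = R + K²)
t(W) = 10/3 (t(W) = 4 + 6/(-7 - 2) = 4 + 6/(-9) = 4 + 6*(-⅑) = 4 - ⅔ = 10/3)
u(j) = 25 (u(j) = (-5)² = 25)
u(t(3))*N(-2, -14) = 25*(-2 + (-14)²) = 25*(-2 + 196) = 25*194 = 4850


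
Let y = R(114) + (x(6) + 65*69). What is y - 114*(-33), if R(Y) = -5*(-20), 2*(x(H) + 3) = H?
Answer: 8347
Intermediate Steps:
x(H) = -3 + H/2
R(Y) = 100
y = 4585 (y = 100 + ((-3 + (½)*6) + 65*69) = 100 + ((-3 + 3) + 4485) = 100 + (0 + 4485) = 100 + 4485 = 4585)
y - 114*(-33) = 4585 - 114*(-33) = 4585 + 3762 = 8347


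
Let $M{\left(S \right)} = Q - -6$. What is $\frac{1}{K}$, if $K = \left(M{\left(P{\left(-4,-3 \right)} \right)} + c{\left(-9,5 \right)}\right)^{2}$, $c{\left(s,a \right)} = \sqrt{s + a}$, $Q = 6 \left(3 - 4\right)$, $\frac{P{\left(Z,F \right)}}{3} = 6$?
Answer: $- \frac{1}{4} \approx -0.25$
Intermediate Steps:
$P{\left(Z,F \right)} = 18$ ($P{\left(Z,F \right)} = 3 \cdot 6 = 18$)
$Q = -6$ ($Q = 6 \left(-1\right) = -6$)
$M{\left(S \right)} = 0$ ($M{\left(S \right)} = -6 - -6 = -6 + 6 = 0$)
$c{\left(s,a \right)} = \sqrt{a + s}$
$K = -4$ ($K = \left(0 + \sqrt{5 - 9}\right)^{2} = \left(0 + \sqrt{-4}\right)^{2} = \left(0 + 2 i\right)^{2} = \left(2 i\right)^{2} = -4$)
$\frac{1}{K} = \frac{1}{-4} = - \frac{1}{4}$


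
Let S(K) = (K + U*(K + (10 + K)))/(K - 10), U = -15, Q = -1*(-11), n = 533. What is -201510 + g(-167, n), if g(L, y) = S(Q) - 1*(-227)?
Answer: -201752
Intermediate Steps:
Q = 11
S(K) = (-150 - 29*K)/(-10 + K) (S(K) = (K - 15*(K + (10 + K)))/(K - 10) = (K - 15*(10 + 2*K))/(-10 + K) = (K + (-150 - 30*K))/(-10 + K) = (-150 - 29*K)/(-10 + K))
g(L, y) = -242 (g(L, y) = (-150 - 29*11)/(-10 + 11) - 1*(-227) = (-150 - 319)/1 + 227 = 1*(-469) + 227 = -469 + 227 = -242)
-201510 + g(-167, n) = -201510 - 242 = -201752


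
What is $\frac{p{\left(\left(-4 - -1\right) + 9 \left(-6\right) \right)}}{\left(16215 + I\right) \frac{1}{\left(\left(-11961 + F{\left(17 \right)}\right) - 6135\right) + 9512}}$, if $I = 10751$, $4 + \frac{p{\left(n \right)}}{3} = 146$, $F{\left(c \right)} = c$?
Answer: $- \frac{1824771}{13483} \approx -135.34$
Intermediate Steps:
$p{\left(n \right)} = 426$ ($p{\left(n \right)} = -12 + 3 \cdot 146 = -12 + 438 = 426$)
$\frac{p{\left(\left(-4 - -1\right) + 9 \left(-6\right) \right)}}{\left(16215 + I\right) \frac{1}{\left(\left(-11961 + F{\left(17 \right)}\right) - 6135\right) + 9512}} = \frac{426}{\left(16215 + 10751\right) \frac{1}{\left(\left(-11961 + 17\right) - 6135\right) + 9512}} = \frac{426}{26966 \frac{1}{\left(-11944 - 6135\right) + 9512}} = \frac{426}{26966 \frac{1}{-18079 + 9512}} = \frac{426}{26966 \frac{1}{-8567}} = \frac{426}{26966 \left(- \frac{1}{8567}\right)} = \frac{426}{- \frac{26966}{8567}} = 426 \left(- \frac{8567}{26966}\right) = - \frac{1824771}{13483}$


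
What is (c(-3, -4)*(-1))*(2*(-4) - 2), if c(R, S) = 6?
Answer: 60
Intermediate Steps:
(c(-3, -4)*(-1))*(2*(-4) - 2) = (6*(-1))*(2*(-4) - 2) = -6*(-8 - 2) = -6*(-10) = 60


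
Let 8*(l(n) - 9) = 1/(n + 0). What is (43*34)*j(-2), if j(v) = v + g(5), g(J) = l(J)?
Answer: 205411/20 ≈ 10271.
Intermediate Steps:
l(n) = 9 + 1/(8*n) (l(n) = 9 + 1/(8*(n + 0)) = 9 + 1/(8*n))
g(J) = 9 + 1/(8*J)
j(v) = 361/40 + v (j(v) = v + (9 + (⅛)/5) = v + (9 + (⅛)*(⅕)) = v + (9 + 1/40) = v + 361/40 = 361/40 + v)
(43*34)*j(-2) = (43*34)*(361/40 - 2) = 1462*(281/40) = 205411/20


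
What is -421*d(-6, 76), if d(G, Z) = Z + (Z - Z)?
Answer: -31996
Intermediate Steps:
d(G, Z) = Z (d(G, Z) = Z + 0 = Z)
-421*d(-6, 76) = -421*76 = -31996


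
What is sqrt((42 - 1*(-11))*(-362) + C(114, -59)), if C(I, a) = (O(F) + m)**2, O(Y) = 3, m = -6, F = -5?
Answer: I*sqrt(19177) ≈ 138.48*I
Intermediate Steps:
C(I, a) = 9 (C(I, a) = (3 - 6)**2 = (-3)**2 = 9)
sqrt((42 - 1*(-11))*(-362) + C(114, -59)) = sqrt((42 - 1*(-11))*(-362) + 9) = sqrt((42 + 11)*(-362) + 9) = sqrt(53*(-362) + 9) = sqrt(-19186 + 9) = sqrt(-19177) = I*sqrt(19177)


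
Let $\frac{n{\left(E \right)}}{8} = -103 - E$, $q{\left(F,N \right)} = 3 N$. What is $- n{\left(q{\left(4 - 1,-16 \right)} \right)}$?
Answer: $440$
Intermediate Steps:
$n{\left(E \right)} = -824 - 8 E$ ($n{\left(E \right)} = 8 \left(-103 - E\right) = -824 - 8 E$)
$- n{\left(q{\left(4 - 1,-16 \right)} \right)} = - (-824 - 8 \cdot 3 \left(-16\right)) = - (-824 - -384) = - (-824 + 384) = \left(-1\right) \left(-440\right) = 440$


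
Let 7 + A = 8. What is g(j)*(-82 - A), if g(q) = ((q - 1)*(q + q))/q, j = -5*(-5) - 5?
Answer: -3154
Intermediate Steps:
A = 1 (A = -7 + 8 = 1)
j = 20 (j = 25 - 5 = 20)
g(q) = -2 + 2*q (g(q) = ((-1 + q)*(2*q))/q = (2*q*(-1 + q))/q = -2 + 2*q)
g(j)*(-82 - A) = (-2 + 2*20)*(-82 - 1*1) = (-2 + 40)*(-82 - 1) = 38*(-83) = -3154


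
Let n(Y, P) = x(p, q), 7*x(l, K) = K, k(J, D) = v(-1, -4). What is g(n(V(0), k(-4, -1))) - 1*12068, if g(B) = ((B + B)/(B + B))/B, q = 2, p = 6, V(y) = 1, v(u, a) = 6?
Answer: -24129/2 ≈ -12065.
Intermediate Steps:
k(J, D) = 6
x(l, K) = K/7
n(Y, P) = 2/7 (n(Y, P) = (⅐)*2 = 2/7)
g(B) = 1/B (g(B) = ((2*B)/((2*B)))/B = ((2*B)*(1/(2*B)))/B = 1/B)
g(n(V(0), k(-4, -1))) - 1*12068 = 1/(2/7) - 1*12068 = 7/2 - 12068 = -24129/2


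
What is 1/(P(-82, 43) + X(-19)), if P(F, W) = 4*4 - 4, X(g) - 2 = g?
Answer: -⅕ ≈ -0.20000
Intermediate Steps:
X(g) = 2 + g
P(F, W) = 12 (P(F, W) = 16 - 4 = 12)
1/(P(-82, 43) + X(-19)) = 1/(12 + (2 - 19)) = 1/(12 - 17) = 1/(-5) = -⅕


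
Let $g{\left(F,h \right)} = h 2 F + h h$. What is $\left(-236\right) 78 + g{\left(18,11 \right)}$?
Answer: $-17891$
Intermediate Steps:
$g{\left(F,h \right)} = h^{2} + 2 F h$ ($g{\left(F,h \right)} = 2 h F + h^{2} = 2 F h + h^{2} = h^{2} + 2 F h$)
$\left(-236\right) 78 + g{\left(18,11 \right)} = \left(-236\right) 78 + 11 \left(11 + 2 \cdot 18\right) = -18408 + 11 \left(11 + 36\right) = -18408 + 11 \cdot 47 = -18408 + 517 = -17891$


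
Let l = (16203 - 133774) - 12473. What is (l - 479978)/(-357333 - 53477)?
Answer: 305011/205405 ≈ 1.4849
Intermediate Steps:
l = -130044 (l = -117571 - 12473 = -130044)
(l - 479978)/(-357333 - 53477) = (-130044 - 479978)/(-357333 - 53477) = -610022/(-410810) = -610022*(-1/410810) = 305011/205405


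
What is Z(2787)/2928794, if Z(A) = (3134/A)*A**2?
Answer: 4367229/1464397 ≈ 2.9823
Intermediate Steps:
Z(A) = 3134*A
Z(2787)/2928794 = (3134*2787)/2928794 = 8734458*(1/2928794) = 4367229/1464397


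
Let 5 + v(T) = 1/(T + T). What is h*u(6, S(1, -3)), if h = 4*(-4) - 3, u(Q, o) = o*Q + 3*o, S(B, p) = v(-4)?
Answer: 7011/8 ≈ 876.38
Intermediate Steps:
v(T) = -5 + 1/(2*T) (v(T) = -5 + 1/(T + T) = -5 + 1/(2*T))
S(B, p) = -41/8 (S(B, p) = -5 + (½)/(-4) = -5 + (½)*(-¼) = -5 - ⅛ = -41/8)
u(Q, o) = 3*o + Q*o (u(Q, o) = Q*o + 3*o = 3*o + Q*o)
h = -19 (h = -16 - 3 = -19)
h*u(6, S(1, -3)) = -(-779)*(3 + 6)/8 = -(-779)*9/8 = -19*(-369/8) = 7011/8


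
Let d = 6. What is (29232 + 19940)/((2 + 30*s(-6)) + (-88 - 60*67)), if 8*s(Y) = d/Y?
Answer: -196688/16439 ≈ -11.965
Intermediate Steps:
s(Y) = 3/(4*Y) (s(Y) = (6/Y)/8 = 3/(4*Y))
(29232 + 19940)/((2 + 30*s(-6)) + (-88 - 60*67)) = (29232 + 19940)/((2 + 30*((¾)/(-6))) + (-88 - 60*67)) = 49172/((2 + 30*((¾)*(-⅙))) + (-88 - 4020)) = 49172/((2 + 30*(-⅛)) - 4108) = 49172/((2 - 15/4) - 4108) = 49172/(-7/4 - 4108) = 49172/(-16439/4) = 49172*(-4/16439) = -196688/16439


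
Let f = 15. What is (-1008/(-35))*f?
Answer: 432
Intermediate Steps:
(-1008/(-35))*f = -1008/(-35)*15 = -1008*(-1)/35*15 = -36*(-4/5)*15 = (144/5)*15 = 432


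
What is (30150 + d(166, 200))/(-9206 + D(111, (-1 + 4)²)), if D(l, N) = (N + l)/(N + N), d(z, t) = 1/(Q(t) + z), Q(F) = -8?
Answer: -14291103/4360484 ≈ -3.2774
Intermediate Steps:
d(z, t) = 1/(-8 + z)
D(l, N) = (N + l)/(2*N) (D(l, N) = (N + l)/((2*N)) = (N + l)*(1/(2*N)) = (N + l)/(2*N))
(30150 + d(166, 200))/(-9206 + D(111, (-1 + 4)²)) = (30150 + 1/(-8 + 166))/(-9206 + ((-1 + 4)² + 111)/(2*((-1 + 4)²))) = (30150 + 1/158)/(-9206 + (3² + 111)/(2*(3²))) = (30150 + 1/158)/(-9206 + (½)*(9 + 111)/9) = 4763701/(158*(-9206 + (½)*(⅑)*120)) = 4763701/(158*(-9206 + 20/3)) = 4763701/(158*(-27598/3)) = (4763701/158)*(-3/27598) = -14291103/4360484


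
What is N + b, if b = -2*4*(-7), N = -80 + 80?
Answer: 56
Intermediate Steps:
N = 0
b = 56 (b = -8*(-7) = 56)
N + b = 0 + 56 = 56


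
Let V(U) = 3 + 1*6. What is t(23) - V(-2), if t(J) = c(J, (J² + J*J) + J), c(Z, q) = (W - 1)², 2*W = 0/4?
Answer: -8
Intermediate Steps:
W = 0 (W = (0/4)/2 = (0*(¼))/2 = (½)*0 = 0)
V(U) = 9 (V(U) = 3 + 6 = 9)
c(Z, q) = 1 (c(Z, q) = (0 - 1)² = (-1)² = 1)
t(J) = 1
t(23) - V(-2) = 1 - 1*9 = 1 - 9 = -8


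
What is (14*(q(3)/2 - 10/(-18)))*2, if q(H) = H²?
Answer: 1274/9 ≈ 141.56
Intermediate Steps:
(14*(q(3)/2 - 10/(-18)))*2 = (14*(3²/2 - 10/(-18)))*2 = (14*(9*(½) - 10*(-1/18)))*2 = (14*(9/2 + 5/9))*2 = (14*(91/18))*2 = (637/9)*2 = 1274/9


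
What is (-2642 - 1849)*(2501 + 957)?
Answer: -15529878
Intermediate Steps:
(-2642 - 1849)*(2501 + 957) = -4491*3458 = -15529878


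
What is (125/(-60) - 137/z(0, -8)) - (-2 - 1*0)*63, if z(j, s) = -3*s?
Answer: 2837/24 ≈ 118.21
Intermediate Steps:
(125/(-60) - 137/z(0, -8)) - (-2 - 1*0)*63 = (125/(-60) - 137/((-3*(-8)))) - (-2 - 1*0)*63 = (125*(-1/60) - 137/24) - (-2 + 0)*63 = (-25/12 - 137*1/24) - (-2)*63 = (-25/12 - 137/24) - 1*(-126) = -187/24 + 126 = 2837/24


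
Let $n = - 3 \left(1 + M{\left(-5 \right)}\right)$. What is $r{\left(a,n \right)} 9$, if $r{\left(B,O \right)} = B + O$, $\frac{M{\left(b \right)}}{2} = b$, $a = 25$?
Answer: $468$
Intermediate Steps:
$M{\left(b \right)} = 2 b$
$n = 27$ ($n = - 3 \left(1 + 2 \left(-5\right)\right) = - 3 \left(1 - 10\right) = \left(-3\right) \left(-9\right) = 27$)
$r{\left(a,n \right)} 9 = \left(25 + 27\right) 9 = 52 \cdot 9 = 468$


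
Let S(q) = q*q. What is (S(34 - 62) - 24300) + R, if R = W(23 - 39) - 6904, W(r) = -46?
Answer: -30466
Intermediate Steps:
R = -6950 (R = -46 - 6904 = -6950)
S(q) = q²
(S(34 - 62) - 24300) + R = ((34 - 62)² - 24300) - 6950 = ((-28)² - 24300) - 6950 = (784 - 24300) - 6950 = -23516 - 6950 = -30466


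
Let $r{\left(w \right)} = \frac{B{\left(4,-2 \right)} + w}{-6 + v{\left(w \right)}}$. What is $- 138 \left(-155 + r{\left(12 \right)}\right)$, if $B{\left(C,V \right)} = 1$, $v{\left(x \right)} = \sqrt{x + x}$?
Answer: $22287 + 299 \sqrt{6} \approx 23019.0$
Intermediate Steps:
$v{\left(x \right)} = \sqrt{2} \sqrt{x}$ ($v{\left(x \right)} = \sqrt{2 x} = \sqrt{2} \sqrt{x}$)
$r{\left(w \right)} = \frac{1 + w}{-6 + \sqrt{2} \sqrt{w}}$
$- 138 \left(-155 + r{\left(12 \right)}\right) = - 138 \left(-155 + \frac{1 + 12}{-6 + \sqrt{2} \sqrt{12}}\right) = - 138 \left(-155 + \frac{1}{-6 + \sqrt{2} \cdot 2 \sqrt{3}} \cdot 13\right) = - 138 \left(-155 + \frac{1}{-6 + 2 \sqrt{6}} \cdot 13\right) = - 138 \left(-155 + \frac{13}{-6 + 2 \sqrt{6}}\right) = 21390 - \frac{1794}{-6 + 2 \sqrt{6}}$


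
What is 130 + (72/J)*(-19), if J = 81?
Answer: 1018/9 ≈ 113.11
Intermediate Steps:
130 + (72/J)*(-19) = 130 + (72/81)*(-19) = 130 + (72*(1/81))*(-19) = 130 + (8/9)*(-19) = 130 - 152/9 = 1018/9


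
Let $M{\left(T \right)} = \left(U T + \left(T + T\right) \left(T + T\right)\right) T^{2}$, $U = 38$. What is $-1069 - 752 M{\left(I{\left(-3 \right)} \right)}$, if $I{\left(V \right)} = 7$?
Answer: $-17024845$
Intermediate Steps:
$M{\left(T \right)} = T^{2} \left(4 T^{2} + 38 T\right)$ ($M{\left(T \right)} = \left(38 T + \left(T + T\right) \left(T + T\right)\right) T^{2} = \left(38 T + 2 T 2 T\right) T^{2} = \left(38 T + 4 T^{2}\right) T^{2} = \left(4 T^{2} + 38 T\right) T^{2} = T^{2} \left(4 T^{2} + 38 T\right)$)
$-1069 - 752 M{\left(I{\left(-3 \right)} \right)} = -1069 - 752 \cdot 7^{3} \left(38 + 4 \cdot 7\right) = -1069 - 752 \cdot 343 \left(38 + 28\right) = -1069 - 752 \cdot 343 \cdot 66 = -1069 - 17023776 = -17024845$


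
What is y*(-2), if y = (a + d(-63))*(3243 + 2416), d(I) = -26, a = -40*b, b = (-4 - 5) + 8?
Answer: -158452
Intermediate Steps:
b = -1 (b = -9 + 8 = -1)
a = 40 (a = -40*(-1) = 40)
y = 79226 (y = (40 - 26)*(3243 + 2416) = 14*5659 = 79226)
y*(-2) = 79226*(-2) = -158452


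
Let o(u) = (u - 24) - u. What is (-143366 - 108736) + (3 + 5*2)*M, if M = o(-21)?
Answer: -252414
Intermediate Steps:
o(u) = -24 (o(u) = (-24 + u) - u = -24)
M = -24
(-143366 - 108736) + (3 + 5*2)*M = (-143366 - 108736) + (3 + 5*2)*(-24) = -252102 + (3 + 10)*(-24) = -252102 + 13*(-24) = -252102 - 312 = -252414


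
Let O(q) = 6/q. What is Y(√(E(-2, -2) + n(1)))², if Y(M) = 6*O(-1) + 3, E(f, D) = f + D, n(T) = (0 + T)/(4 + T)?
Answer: 1089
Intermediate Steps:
n(T) = T/(4 + T)
E(f, D) = D + f
Y(M) = -33 (Y(M) = 6*(6/(-1)) + 3 = 6*(6*(-1)) + 3 = 6*(-6) + 3 = -36 + 3 = -33)
Y(√(E(-2, -2) + n(1)))² = (-33)² = 1089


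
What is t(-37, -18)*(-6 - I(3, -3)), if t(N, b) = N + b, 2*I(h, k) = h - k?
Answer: 495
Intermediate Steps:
I(h, k) = h/2 - k/2 (I(h, k) = (h - k)/2 = h/2 - k/2)
t(-37, -18)*(-6 - I(3, -3)) = (-37 - 18)*(-6 - ((1/2)*3 - 1/2*(-3))) = -55*(-6 - (3/2 + 3/2)) = -55*(-6 - 1*3) = -55*(-6 - 3) = -55*(-9) = 495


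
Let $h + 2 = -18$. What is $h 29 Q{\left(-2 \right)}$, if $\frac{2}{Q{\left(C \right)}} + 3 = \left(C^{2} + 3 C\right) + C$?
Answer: $\frac{1160}{7} \approx 165.71$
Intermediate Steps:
$h = -20$ ($h = -2 - 18 = -20$)
$Q{\left(C \right)} = \frac{2}{-3 + C^{2} + 4 C}$ ($Q{\left(C \right)} = \frac{2}{-3 + \left(\left(C^{2} + 3 C\right) + C\right)} = \frac{2}{-3 + \left(C^{2} + 4 C\right)} = \frac{2}{-3 + C^{2} + 4 C}$)
$h 29 Q{\left(-2 \right)} = \left(-20\right) 29 \frac{2}{-3 + \left(-2\right)^{2} + 4 \left(-2\right)} = - 580 \frac{2}{-3 + 4 - 8} = - 580 \frac{2}{-7} = - 580 \cdot 2 \left(- \frac{1}{7}\right) = \left(-580\right) \left(- \frac{2}{7}\right) = \frac{1160}{7}$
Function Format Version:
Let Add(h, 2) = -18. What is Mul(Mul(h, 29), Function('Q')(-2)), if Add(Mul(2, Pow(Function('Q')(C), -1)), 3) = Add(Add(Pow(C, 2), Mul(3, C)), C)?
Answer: Rational(1160, 7) ≈ 165.71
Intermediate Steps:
h = -20 (h = Add(-2, -18) = -20)
Function('Q')(C) = Mul(2, Pow(Add(-3, Pow(C, 2), Mul(4, C)), -1)) (Function('Q')(C) = Mul(2, Pow(Add(-3, Add(Add(Pow(C, 2), Mul(3, C)), C)), -1)) = Mul(2, Pow(Add(-3, Add(Pow(C, 2), Mul(4, C))), -1)) = Mul(2, Pow(Add(-3, Pow(C, 2), Mul(4, C)), -1)))
Mul(Mul(h, 29), Function('Q')(-2)) = Mul(Mul(-20, 29), Mul(2, Pow(Add(-3, Pow(-2, 2), Mul(4, -2)), -1))) = Mul(-580, Mul(2, Pow(Add(-3, 4, -8), -1))) = Mul(-580, Mul(2, Pow(-7, -1))) = Mul(-580, Mul(2, Rational(-1, 7))) = Mul(-580, Rational(-2, 7)) = Rational(1160, 7)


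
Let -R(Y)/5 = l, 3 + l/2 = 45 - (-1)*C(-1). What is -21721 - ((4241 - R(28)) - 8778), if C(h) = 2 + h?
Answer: -17614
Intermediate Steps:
l = 86 (l = -6 + 2*(45 - (-1)*(2 - 1)) = -6 + 2*(45 - (-1)) = -6 + 2*(45 - 1*(-1)) = -6 + 2*(45 + 1) = -6 + 2*46 = -6 + 92 = 86)
R(Y) = -430 (R(Y) = -5*86 = -430)
-21721 - ((4241 - R(28)) - 8778) = -21721 - ((4241 - 1*(-430)) - 8778) = -21721 - ((4241 + 430) - 8778) = -21721 - (4671 - 8778) = -21721 - 1*(-4107) = -21721 + 4107 = -17614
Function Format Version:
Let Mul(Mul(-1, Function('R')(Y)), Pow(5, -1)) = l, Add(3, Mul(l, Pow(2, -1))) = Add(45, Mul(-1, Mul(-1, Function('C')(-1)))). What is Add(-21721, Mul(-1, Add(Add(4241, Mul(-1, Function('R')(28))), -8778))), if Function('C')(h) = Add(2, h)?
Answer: -17614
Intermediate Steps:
l = 86 (l = Add(-6, Mul(2, Add(45, Mul(-1, Mul(-1, Add(2, -1)))))) = Add(-6, Mul(2, Add(45, Mul(-1, Mul(-1, 1))))) = Add(-6, Mul(2, Add(45, Mul(-1, -1)))) = Add(-6, Mul(2, Add(45, 1))) = Add(-6, Mul(2, 46)) = Add(-6, 92) = 86)
Function('R')(Y) = -430 (Function('R')(Y) = Mul(-5, 86) = -430)
Add(-21721, Mul(-1, Add(Add(4241, Mul(-1, Function('R')(28))), -8778))) = Add(-21721, Mul(-1, Add(Add(4241, Mul(-1, -430)), -8778))) = Add(-21721, Mul(-1, Add(Add(4241, 430), -8778))) = Add(-21721, Mul(-1, Add(4671, -8778))) = Add(-21721, Mul(-1, -4107)) = Add(-21721, 4107) = -17614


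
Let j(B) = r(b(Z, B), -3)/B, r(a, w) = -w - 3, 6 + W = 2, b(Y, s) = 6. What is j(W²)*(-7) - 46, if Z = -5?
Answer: -46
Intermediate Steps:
W = -4 (W = -6 + 2 = -4)
r(a, w) = -3 - w
j(B) = 0 (j(B) = (-3 - 1*(-3))/B = (-3 + 3)/B = 0/B = 0)
j(W²)*(-7) - 46 = 0*(-7) - 46 = 0 - 46 = -46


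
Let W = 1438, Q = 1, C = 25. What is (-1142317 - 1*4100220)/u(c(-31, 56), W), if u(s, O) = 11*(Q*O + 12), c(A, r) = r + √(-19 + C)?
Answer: -5242537/15950 ≈ -328.69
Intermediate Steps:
c(A, r) = r + √6 (c(A, r) = r + √(-19 + 25) = r + √6)
u(s, O) = 132 + 11*O (u(s, O) = 11*(1*O + 12) = 11*(O + 12) = 11*(12 + O) = 132 + 11*O)
(-1142317 - 1*4100220)/u(c(-31, 56), W) = (-1142317 - 1*4100220)/(132 + 11*1438) = (-1142317 - 4100220)/(132 + 15818) = -5242537/15950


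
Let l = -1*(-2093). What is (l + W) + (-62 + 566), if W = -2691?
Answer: -94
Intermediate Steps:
l = 2093
(l + W) + (-62 + 566) = (2093 - 2691) + (-62 + 566) = -598 + 504 = -94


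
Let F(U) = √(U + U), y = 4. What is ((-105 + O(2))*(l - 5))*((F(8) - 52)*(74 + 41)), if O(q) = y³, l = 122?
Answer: 26479440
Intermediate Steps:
F(U) = √2*√U (F(U) = √(2*U) = √2*√U)
O(q) = 64 (O(q) = 4³ = 64)
((-105 + O(2))*(l - 5))*((F(8) - 52)*(74 + 41)) = ((-105 + 64)*(122 - 5))*((√2*√8 - 52)*(74 + 41)) = (-41*117)*((√2*(2*√2) - 52)*115) = -4797*(4 - 52)*115 = -(-230256)*115 = -4797*(-5520) = 26479440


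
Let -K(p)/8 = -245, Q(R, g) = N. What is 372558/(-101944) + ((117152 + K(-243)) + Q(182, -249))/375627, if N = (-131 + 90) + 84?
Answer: -63897853273/19146459444 ≈ -3.3373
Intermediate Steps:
N = 43 (N = -41 + 84 = 43)
Q(R, g) = 43
K(p) = 1960 (K(p) = -8*(-245) = 1960)
372558/(-101944) + ((117152 + K(-243)) + Q(182, -249))/375627 = 372558/(-101944) + ((117152 + 1960) + 43)/375627 = 372558*(-1/101944) + (119112 + 43)*(1/375627) = -186279/50972 + 119155*(1/375627) = -186279/50972 + 119155/375627 = -63897853273/19146459444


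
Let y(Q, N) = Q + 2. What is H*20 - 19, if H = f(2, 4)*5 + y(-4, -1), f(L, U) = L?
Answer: 141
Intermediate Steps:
y(Q, N) = 2 + Q
H = 8 (H = 2*5 + (2 - 4) = 10 - 2 = 8)
H*20 - 19 = 8*20 - 19 = 160 - 19 = 141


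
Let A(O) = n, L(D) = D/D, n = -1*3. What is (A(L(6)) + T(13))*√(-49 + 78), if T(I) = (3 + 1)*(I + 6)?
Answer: 73*√29 ≈ 393.12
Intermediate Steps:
n = -3
L(D) = 1
A(O) = -3
T(I) = 24 + 4*I (T(I) = 4*(6 + I) = 24 + 4*I)
(A(L(6)) + T(13))*√(-49 + 78) = (-3 + (24 + 4*13))*√(-49 + 78) = (-3 + (24 + 52))*√29 = (-3 + 76)*√29 = 73*√29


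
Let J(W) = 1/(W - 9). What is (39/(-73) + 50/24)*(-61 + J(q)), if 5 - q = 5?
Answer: -373175/3942 ≈ -94.666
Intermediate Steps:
q = 0 (q = 5 - 1*5 = 5 - 5 = 0)
J(W) = 1/(-9 + W)
(39/(-73) + 50/24)*(-61 + J(q)) = (39/(-73) + 50/24)*(-61 + 1/(-9 + 0)) = (39*(-1/73) + 50*(1/24))*(-61 + 1/(-9)) = (-39/73 + 25/12)*(-61 - ⅑) = (1357/876)*(-550/9) = -373175/3942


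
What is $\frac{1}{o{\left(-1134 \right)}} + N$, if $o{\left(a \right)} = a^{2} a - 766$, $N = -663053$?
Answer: $- \frac{966913527378111}{1458274870} \approx -6.6305 \cdot 10^{5}$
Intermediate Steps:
$o{\left(a \right)} = -766 + a^{3}$ ($o{\left(a \right)} = a^{3} - 766 = -766 + a^{3}$)
$\frac{1}{o{\left(-1134 \right)}} + N = \frac{1}{-766 + \left(-1134\right)^{3}} - 663053 = \frac{1}{-766 - 1458274104} - 663053 = \frac{1}{-1458274870} - 663053 = - \frac{1}{1458274870} - 663053 = - \frac{966913527378111}{1458274870}$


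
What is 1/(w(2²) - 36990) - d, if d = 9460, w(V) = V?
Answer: -349887561/36986 ≈ -9460.0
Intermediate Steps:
1/(w(2²) - 36990) - d = 1/(2² - 36990) - 1*9460 = 1/(4 - 36990) - 9460 = 1/(-36986) - 9460 = -1/36986 - 9460 = -349887561/36986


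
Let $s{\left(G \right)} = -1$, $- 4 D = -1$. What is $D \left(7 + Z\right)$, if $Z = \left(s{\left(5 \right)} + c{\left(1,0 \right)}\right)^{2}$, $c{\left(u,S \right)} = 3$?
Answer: $\frac{11}{4} \approx 2.75$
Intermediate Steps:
$D = \frac{1}{4}$ ($D = \left(- \frac{1}{4}\right) \left(-1\right) = \frac{1}{4} \approx 0.25$)
$Z = 4$ ($Z = \left(-1 + 3\right)^{2} = 2^{2} = 4$)
$D \left(7 + Z\right) = \frac{7 + 4}{4} = \frac{1}{4} \cdot 11 = \frac{11}{4}$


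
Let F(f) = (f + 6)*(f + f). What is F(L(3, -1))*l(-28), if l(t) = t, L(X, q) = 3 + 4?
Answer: -5096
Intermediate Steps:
L(X, q) = 7
F(f) = 2*f*(6 + f) (F(f) = (6 + f)*(2*f) = 2*f*(6 + f))
F(L(3, -1))*l(-28) = (2*7*(6 + 7))*(-28) = (2*7*13)*(-28) = 182*(-28) = -5096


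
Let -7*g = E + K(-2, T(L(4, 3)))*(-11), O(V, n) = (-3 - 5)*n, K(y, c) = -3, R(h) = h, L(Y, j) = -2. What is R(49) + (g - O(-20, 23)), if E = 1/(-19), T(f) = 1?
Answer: 30363/133 ≈ 228.29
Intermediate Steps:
E = -1/19 ≈ -0.052632
O(V, n) = -8*n
g = -626/133 (g = -(-1/19 - 3*(-11))/7 = -(-1/19 + 33)/7 = -⅐*626/19 = -626/133 ≈ -4.7068)
R(49) + (g - O(-20, 23)) = 49 + (-626/133 - (-8)*23) = 49 + (-626/133 - 1*(-184)) = 49 + (-626/133 + 184) = 49 + 23846/133 = 30363/133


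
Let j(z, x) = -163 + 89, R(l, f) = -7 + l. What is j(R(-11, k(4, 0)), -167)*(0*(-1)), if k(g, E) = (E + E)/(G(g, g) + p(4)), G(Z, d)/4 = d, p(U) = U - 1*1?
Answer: 0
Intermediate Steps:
p(U) = -1 + U (p(U) = U - 1 = -1 + U)
G(Z, d) = 4*d
k(g, E) = 2*E/(3 + 4*g) (k(g, E) = (E + E)/(4*g + (-1 + 4)) = (2*E)/(4*g + 3) = (2*E)/(3 + 4*g) = 2*E/(3 + 4*g))
j(z, x) = -74
j(R(-11, k(4, 0)), -167)*(0*(-1)) = -0*(-1) = -74*0 = 0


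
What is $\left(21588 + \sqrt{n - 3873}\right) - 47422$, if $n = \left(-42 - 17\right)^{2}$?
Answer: $-25834 + 14 i \sqrt{2} \approx -25834.0 + 19.799 i$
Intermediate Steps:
$n = 3481$ ($n = \left(-42 - 17\right)^{2} = \left(-59\right)^{2} = 3481$)
$\left(21588 + \sqrt{n - 3873}\right) - 47422 = \left(21588 + \sqrt{3481 - 3873}\right) - 47422 = \left(21588 + \sqrt{-392}\right) - 47422 = \left(21588 + 14 i \sqrt{2}\right) - 47422 = -25834 + 14 i \sqrt{2}$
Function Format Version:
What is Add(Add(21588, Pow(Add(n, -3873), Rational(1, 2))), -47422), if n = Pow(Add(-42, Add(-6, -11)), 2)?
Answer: Add(-25834, Mul(14, I, Pow(2, Rational(1, 2)))) ≈ Add(-25834., Mul(19.799, I))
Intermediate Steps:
n = 3481 (n = Pow(Add(-42, -17), 2) = Pow(-59, 2) = 3481)
Add(Add(21588, Pow(Add(n, -3873), Rational(1, 2))), -47422) = Add(Add(21588, Pow(Add(3481, -3873), Rational(1, 2))), -47422) = Add(Add(21588, Pow(-392, Rational(1, 2))), -47422) = Add(Add(21588, Mul(14, I, Pow(2, Rational(1, 2)))), -47422) = Add(-25834, Mul(14, I, Pow(2, Rational(1, 2))))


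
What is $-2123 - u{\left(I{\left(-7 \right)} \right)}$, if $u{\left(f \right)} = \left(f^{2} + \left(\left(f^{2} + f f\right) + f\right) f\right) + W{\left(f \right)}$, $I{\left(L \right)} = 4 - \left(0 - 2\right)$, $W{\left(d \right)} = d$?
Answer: $-2633$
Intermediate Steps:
$I{\left(L \right)} = 6$ ($I{\left(L \right)} = 4 - \left(0 - 2\right) = 4 - -2 = 4 + 2 = 6$)
$u{\left(f \right)} = f + f^{2} + f \left(f + 2 f^{2}\right)$ ($u{\left(f \right)} = \left(f^{2} + \left(\left(f^{2} + f f\right) + f\right) f\right) + f = \left(f^{2} + \left(\left(f^{2} + f^{2}\right) + f\right) f\right) + f = \left(f^{2} + \left(2 f^{2} + f\right) f\right) + f = \left(f^{2} + \left(f + 2 f^{2}\right) f\right) + f = \left(f^{2} + f \left(f + 2 f^{2}\right)\right) + f = f + f^{2} + f \left(f + 2 f^{2}\right)$)
$-2123 - u{\left(I{\left(-7 \right)} \right)} = -2123 - 6 \left(1 + 2 \cdot 6 + 2 \cdot 6^{2}\right) = -2123 - 6 \left(1 + 12 + 2 \cdot 36\right) = -2123 - 6 \left(1 + 12 + 72\right) = -2123 - 6 \cdot 85 = -2123 - 510 = -2633$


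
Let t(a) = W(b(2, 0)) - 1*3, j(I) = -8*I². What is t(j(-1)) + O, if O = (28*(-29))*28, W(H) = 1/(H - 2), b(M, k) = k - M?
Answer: -90957/4 ≈ -22739.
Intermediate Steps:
W(H) = 1/(-2 + H)
O = -22736 (O = -812*28 = -22736)
t(a) = -13/4 (t(a) = 1/(-2 + (0 - 1*2)) - 1*3 = 1/(-2 + (0 - 2)) - 3 = 1/(-2 - 2) - 3 = 1/(-4) - 3 = -¼ - 3 = -13/4)
t(j(-1)) + O = -13/4 - 22736 = -90957/4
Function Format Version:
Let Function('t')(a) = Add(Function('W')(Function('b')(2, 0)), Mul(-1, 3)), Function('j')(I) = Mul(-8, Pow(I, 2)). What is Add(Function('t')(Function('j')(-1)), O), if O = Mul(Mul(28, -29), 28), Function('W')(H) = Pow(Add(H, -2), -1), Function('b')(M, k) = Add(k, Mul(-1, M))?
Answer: Rational(-90957, 4) ≈ -22739.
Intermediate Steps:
Function('W')(H) = Pow(Add(-2, H), -1)
O = -22736 (O = Mul(-812, 28) = -22736)
Function('t')(a) = Rational(-13, 4) (Function('t')(a) = Add(Pow(Add(-2, Add(0, Mul(-1, 2))), -1), Mul(-1, 3)) = Add(Pow(Add(-2, Add(0, -2)), -1), -3) = Add(Pow(Add(-2, -2), -1), -3) = Add(Pow(-4, -1), -3) = Add(Rational(-1, 4), -3) = Rational(-13, 4))
Add(Function('t')(Function('j')(-1)), O) = Add(Rational(-13, 4), -22736) = Rational(-90957, 4)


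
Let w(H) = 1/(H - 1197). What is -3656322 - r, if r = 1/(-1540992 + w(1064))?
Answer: -749370276195581/204951937 ≈ -3.6563e+6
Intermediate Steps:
w(H) = 1/(-1197 + H)
r = -133/204951937 (r = 1/(-1540992 + 1/(-1197 + 1064)) = 1/(-1540992 + 1/(-133)) = 1/(-1540992 - 1/133) = 1/(-204951937/133) = -133/204951937 ≈ -6.4893e-7)
-3656322 - r = -3656322 - 1*(-133/204951937) = -3656322 + 133/204951937 = -749370276195581/204951937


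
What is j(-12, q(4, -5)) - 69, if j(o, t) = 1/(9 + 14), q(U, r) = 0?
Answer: -1586/23 ≈ -68.957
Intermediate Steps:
j(o, t) = 1/23
j(-12, q(4, -5)) - 69 = 1/23 - 69 = -1586/23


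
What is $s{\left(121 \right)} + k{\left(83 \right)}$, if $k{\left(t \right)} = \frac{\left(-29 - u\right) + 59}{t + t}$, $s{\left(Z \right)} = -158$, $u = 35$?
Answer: $- \frac{26233}{166} \approx -158.03$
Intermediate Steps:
$k{\left(t \right)} = - \frac{5}{2 t}$ ($k{\left(t \right)} = \frac{\left(-29 - 35\right) + 59}{t + t} = \frac{\left(-29 - 35\right) + 59}{2 t} = \left(-64 + 59\right) \frac{1}{2 t} = - 5 \frac{1}{2 t} = - \frac{5}{2 t}$)
$s{\left(121 \right)} + k{\left(83 \right)} = -158 - \frac{5}{2 \cdot 83} = -158 - \frac{5}{166} = - \frac{26233}{166}$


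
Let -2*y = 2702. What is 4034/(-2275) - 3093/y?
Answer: 226663/439075 ≈ 0.51623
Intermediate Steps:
y = -1351 (y = -1/2*2702 = -1351)
4034/(-2275) - 3093/y = 4034/(-2275) - 3093/(-1351) = 4034*(-1/2275) - 3093*(-1/1351) = -4034/2275 + 3093/1351 = 226663/439075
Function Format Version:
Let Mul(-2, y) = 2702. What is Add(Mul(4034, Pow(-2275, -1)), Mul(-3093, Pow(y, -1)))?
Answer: Rational(226663, 439075) ≈ 0.51623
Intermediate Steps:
y = -1351 (y = Mul(Rational(-1, 2), 2702) = -1351)
Add(Mul(4034, Pow(-2275, -1)), Mul(-3093, Pow(y, -1))) = Add(Mul(4034, Pow(-2275, -1)), Mul(-3093, Pow(-1351, -1))) = Add(Mul(4034, Rational(-1, 2275)), Mul(-3093, Rational(-1, 1351))) = Add(Rational(-4034, 2275), Rational(3093, 1351)) = Rational(226663, 439075)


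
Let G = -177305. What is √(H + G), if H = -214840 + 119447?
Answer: I*√272698 ≈ 522.21*I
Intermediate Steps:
H = -95393
√(H + G) = √(-95393 - 177305) = √(-272698) = I*√272698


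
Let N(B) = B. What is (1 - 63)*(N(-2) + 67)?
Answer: -4030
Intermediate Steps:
(1 - 63)*(N(-2) + 67) = (1 - 63)*(-2 + 67) = -62*65 = -4030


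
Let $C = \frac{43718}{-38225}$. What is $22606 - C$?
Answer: $\frac{864158068}{38225} \approx 22607.0$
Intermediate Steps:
$C = - \frac{43718}{38225}$ ($C = 43718 \left(- \frac{1}{38225}\right) = - \frac{43718}{38225} \approx -1.1437$)
$22606 - C = 22606 - - \frac{43718}{38225} = 22606 + \frac{43718}{38225} = \frac{864158068}{38225}$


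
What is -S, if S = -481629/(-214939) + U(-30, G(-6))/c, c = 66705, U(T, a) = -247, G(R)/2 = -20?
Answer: -32073972512/14337505995 ≈ -2.2371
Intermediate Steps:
G(R) = -40 (G(R) = 2*(-20) = -40)
S = 32073972512/14337505995 (S = -481629/(-214939) - 247/66705 = -481629*(-1/214939) - 247*1/66705 = 481629/214939 - 247/66705 = 32073972512/14337505995 ≈ 2.2371)
-S = -1*32073972512/14337505995 = -32073972512/14337505995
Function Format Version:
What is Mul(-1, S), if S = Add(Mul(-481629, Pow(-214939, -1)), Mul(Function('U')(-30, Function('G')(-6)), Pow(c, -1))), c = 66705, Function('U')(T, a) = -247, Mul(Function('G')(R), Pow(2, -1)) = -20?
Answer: Rational(-32073972512, 14337505995) ≈ -2.2371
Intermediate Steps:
Function('G')(R) = -40 (Function('G')(R) = Mul(2, -20) = -40)
S = Rational(32073972512, 14337505995) (S = Add(Mul(-481629, Pow(-214939, -1)), Mul(-247, Pow(66705, -1))) = Add(Mul(-481629, Rational(-1, 214939)), Mul(-247, Rational(1, 66705))) = Add(Rational(481629, 214939), Rational(-247, 66705)) = Rational(32073972512, 14337505995) ≈ 2.2371)
Mul(-1, S) = Mul(-1, Rational(32073972512, 14337505995)) = Rational(-32073972512, 14337505995)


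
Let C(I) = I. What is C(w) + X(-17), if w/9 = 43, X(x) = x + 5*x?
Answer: 285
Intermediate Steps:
X(x) = 6*x
w = 387 (w = 9*43 = 387)
C(w) + X(-17) = 387 + 6*(-17) = 387 - 102 = 285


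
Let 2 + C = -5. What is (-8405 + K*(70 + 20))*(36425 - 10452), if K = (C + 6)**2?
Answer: -215965495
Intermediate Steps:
C = -7 (C = -2 - 5 = -7)
K = 1 (K = (-7 + 6)**2 = (-1)**2 = 1)
(-8405 + K*(70 + 20))*(36425 - 10452) = (-8405 + 1*(70 + 20))*(36425 - 10452) = (-8405 + 1*90)*25973 = (-8405 + 90)*25973 = -8315*25973 = -215965495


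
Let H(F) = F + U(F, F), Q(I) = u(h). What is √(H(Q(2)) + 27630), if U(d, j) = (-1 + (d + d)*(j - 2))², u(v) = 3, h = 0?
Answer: √27658 ≈ 166.31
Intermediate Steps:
U(d, j) = (-1 + 2*d*(-2 + j))² (U(d, j) = (-1 + (2*d)*(-2 + j))² = (-1 + 2*d*(-2 + j))²)
Q(I) = 3
H(F) = F + (1 - 2*F² + 4*F)² (H(F) = F + (1 + 4*F - 2*F*F)² = F + (1 + 4*F - 2*F²)² = F + (1 - 2*F² + 4*F)²)
√(H(Q(2)) + 27630) = √((3 + (1 - 2*3² + 4*3)²) + 27630) = √((3 + (1 - 2*9 + 12)²) + 27630) = √((3 + (1 - 18 + 12)²) + 27630) = √((3 + (-5)²) + 27630) = √((3 + 25) + 27630) = √(28 + 27630) = √27658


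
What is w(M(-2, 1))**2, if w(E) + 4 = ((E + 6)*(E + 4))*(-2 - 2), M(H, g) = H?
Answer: 1296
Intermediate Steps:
w(E) = -4 - 4*(4 + E)*(6 + E) (w(E) = -4 + ((E + 6)*(E + 4))*(-2 - 2) = -4 + ((6 + E)*(4 + E))*(-4) = -4 + ((4 + E)*(6 + E))*(-4) = -4 - 4*(4 + E)*(6 + E))
w(M(-2, 1))**2 = (-100 - 40*(-2) - 4*(-2)**2)**2 = (-100 + 80 - 4*4)**2 = (-100 + 80 - 16)**2 = (-36)**2 = 1296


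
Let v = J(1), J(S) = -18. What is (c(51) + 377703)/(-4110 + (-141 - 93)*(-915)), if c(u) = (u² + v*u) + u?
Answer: 126479/70000 ≈ 1.8068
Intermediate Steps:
v = -18
c(u) = u² - 17*u (c(u) = (u² - 18*u) + u = u² - 17*u)
(c(51) + 377703)/(-4110 + (-141 - 93)*(-915)) = (51*(-17 + 51) + 377703)/(-4110 + (-141 - 93)*(-915)) = (51*34 + 377703)/(-4110 - 234*(-915)) = (1734 + 377703)/(-4110 + 214110) = 379437/210000 = 379437*(1/210000) = 126479/70000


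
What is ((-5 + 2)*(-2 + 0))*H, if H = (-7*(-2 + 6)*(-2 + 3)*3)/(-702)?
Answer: 28/39 ≈ 0.71795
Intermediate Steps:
H = 14/117 (H = (-28*3)*(-1/702) = (-7*4*3)*(-1/702) = -28*3*(-1/702) = -84*(-1/702) = 14/117 ≈ 0.11966)
((-5 + 2)*(-2 + 0))*H = ((-5 + 2)*(-2 + 0))*(14/117) = -3*(-2)*(14/117) = 6*(14/117) = 28/39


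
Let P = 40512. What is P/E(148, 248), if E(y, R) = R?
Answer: 5064/31 ≈ 163.35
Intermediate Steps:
P/E(148, 248) = 40512/248 = 40512*(1/248) = 5064/31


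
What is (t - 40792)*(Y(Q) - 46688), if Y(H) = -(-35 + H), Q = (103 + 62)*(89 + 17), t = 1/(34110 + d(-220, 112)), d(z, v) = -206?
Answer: 88710536599281/33904 ≈ 2.6165e+9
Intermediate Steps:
t = 1/33904 (t = 1/(34110 - 206) = 1/33904 ≈ 2.9495e-5)
Q = 17490 (Q = 165*106 = 17490)
Y(H) = 35 - H
(t - 40792)*(Y(Q) - 46688) = (1/33904 - 40792)*((35 - 1*17490) - 46688) = -1383011967*((35 - 17490) - 46688)/33904 = -1383011967*(-17455 - 46688)/33904 = -1383011967/33904*(-64143) = 88710536599281/33904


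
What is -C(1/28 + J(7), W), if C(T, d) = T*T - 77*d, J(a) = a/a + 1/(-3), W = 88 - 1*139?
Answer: -27712393/7056 ≈ -3927.5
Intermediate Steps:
W = -51 (W = 88 - 139 = -51)
J(a) = ⅔ (J(a) = 1 + 1*(-⅓) = 1 - ⅓ = ⅔)
C(T, d) = T² - 77*d
-C(1/28 + J(7), W) = -((1/28 + ⅔)² - 77*(-51)) = -((1/28 + ⅔)² + 3927) = -((59/84)² + 3927) = -(3481/7056 + 3927) = -1*27712393/7056 = -27712393/7056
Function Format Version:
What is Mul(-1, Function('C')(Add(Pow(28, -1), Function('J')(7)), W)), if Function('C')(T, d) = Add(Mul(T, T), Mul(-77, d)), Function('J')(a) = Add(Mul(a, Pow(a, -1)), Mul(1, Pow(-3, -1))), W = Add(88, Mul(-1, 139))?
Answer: Rational(-27712393, 7056) ≈ -3927.5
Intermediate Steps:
W = -51 (W = Add(88, -139) = -51)
Function('J')(a) = Rational(2, 3) (Function('J')(a) = Add(1, Mul(1, Rational(-1, 3))) = Add(1, Rational(-1, 3)) = Rational(2, 3))
Function('C')(T, d) = Add(Pow(T, 2), Mul(-77, d))
Mul(-1, Function('C')(Add(Pow(28, -1), Function('J')(7)), W)) = Mul(-1, Add(Pow(Add(Pow(28, -1), Rational(2, 3)), 2), Mul(-77, -51))) = Mul(-1, Add(Pow(Add(Rational(1, 28), Rational(2, 3)), 2), 3927)) = Mul(-1, Add(Pow(Rational(59, 84), 2), 3927)) = Mul(-1, Add(Rational(3481, 7056), 3927)) = Mul(-1, Rational(27712393, 7056)) = Rational(-27712393, 7056)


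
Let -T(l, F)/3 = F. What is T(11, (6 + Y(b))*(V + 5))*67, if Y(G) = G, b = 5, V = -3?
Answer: -4422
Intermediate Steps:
T(l, F) = -3*F
T(11, (6 + Y(b))*(V + 5))*67 = -3*(6 + 5)*(-3 + 5)*67 = -33*2*67 = -3*22*67 = -66*67 = -4422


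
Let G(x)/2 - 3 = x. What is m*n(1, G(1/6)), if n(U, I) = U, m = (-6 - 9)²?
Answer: 225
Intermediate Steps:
G(x) = 6 + 2*x
m = 225 (m = (-15)² = 225)
m*n(1, G(1/6)) = 225*1 = 225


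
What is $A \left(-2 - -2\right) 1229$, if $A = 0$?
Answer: $0$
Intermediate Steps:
$A \left(-2 - -2\right) 1229 = 0 \left(-2 - -2\right) 1229 = 0 \left(-2 + 2\right) 1229 = 0 \cdot 0 \cdot 1229 = 0 \cdot 1229 = 0$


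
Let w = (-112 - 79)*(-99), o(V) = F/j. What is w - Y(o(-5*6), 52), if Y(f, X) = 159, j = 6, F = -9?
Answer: 18750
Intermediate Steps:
o(V) = -3/2 (o(V) = -9/6 = -9*⅙ = -3/2)
w = 18909 (w = -191*(-99) = 18909)
w - Y(o(-5*6), 52) = 18909 - 1*159 = 18909 - 159 = 18750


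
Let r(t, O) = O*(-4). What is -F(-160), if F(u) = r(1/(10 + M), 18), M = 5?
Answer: 72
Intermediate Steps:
r(t, O) = -4*O
F(u) = -72 (F(u) = -4*18 = -72)
-F(-160) = -1*(-72) = 72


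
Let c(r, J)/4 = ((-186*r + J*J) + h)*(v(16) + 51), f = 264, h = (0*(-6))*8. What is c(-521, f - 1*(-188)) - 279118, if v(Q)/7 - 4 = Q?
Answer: 229845322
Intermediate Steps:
h = 0 (h = 0*8 = 0)
v(Q) = 28 + 7*Q
c(r, J) = -142104*r + 764*J**2 (c(r, J) = 4*(((-186*r + J*J) + 0)*((28 + 7*16) + 51)) = 4*(((-186*r + J**2) + 0)*((28 + 112) + 51)) = 4*(((J**2 - 186*r) + 0)*(140 + 51)) = 4*((J**2 - 186*r)*191) = 4*(-35526*r + 191*J**2) = -142104*r + 764*J**2)
c(-521, f - 1*(-188)) - 279118 = (-142104*(-521) + 764*(264 - 1*(-188))**2) - 279118 = (74036184 + 764*(264 + 188)**2) - 279118 = (74036184 + 764*452**2) - 279118 = (74036184 + 764*204304) - 279118 = (74036184 + 156088256) - 279118 = 230124440 - 279118 = 229845322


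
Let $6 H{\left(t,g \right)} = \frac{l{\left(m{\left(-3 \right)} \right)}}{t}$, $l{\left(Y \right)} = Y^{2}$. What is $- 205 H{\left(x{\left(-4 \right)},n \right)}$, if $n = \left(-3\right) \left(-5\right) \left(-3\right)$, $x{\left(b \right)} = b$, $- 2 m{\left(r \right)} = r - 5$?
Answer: $\frac{410}{3} \approx 136.67$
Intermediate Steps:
$m{\left(r \right)} = \frac{5}{2} - \frac{r}{2}$ ($m{\left(r \right)} = - \frac{r - 5}{2} = - \frac{-5 + r}{2} = \frac{5}{2} - \frac{r}{2}$)
$n = -45$ ($n = 15 \left(-3\right) = -45$)
$H{\left(t,g \right)} = \frac{8}{3 t}$ ($H{\left(t,g \right)} = \frac{\left(\frac{5}{2} - - \frac{3}{2}\right)^{2} \frac{1}{t}}{6} = \frac{\left(\frac{5}{2} + \frac{3}{2}\right)^{2} \frac{1}{t}}{6} = \frac{4^{2} \frac{1}{t}}{6} = \frac{16 \frac{1}{t}}{6} = \frac{8}{3 t}$)
$- 205 H{\left(x{\left(-4 \right)},n \right)} = - 205 \frac{8}{3 \left(-4\right)} = - 205 \cdot \frac{8}{3} \left(- \frac{1}{4}\right) = \left(-205\right) \left(- \frac{2}{3}\right) = \frac{410}{3}$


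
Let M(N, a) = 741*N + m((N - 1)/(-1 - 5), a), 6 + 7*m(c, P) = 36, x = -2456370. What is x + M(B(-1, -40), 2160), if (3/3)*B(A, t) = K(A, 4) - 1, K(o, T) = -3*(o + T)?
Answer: -17246430/7 ≈ -2.4638e+6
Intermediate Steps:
m(c, P) = 30/7 (m(c, P) = -6/7 + (⅐)*36 = -6/7 + 36/7 = 30/7)
K(o, T) = -3*T - 3*o (K(o, T) = -3*(T + o) = -3*T - 3*o)
B(A, t) = -13 - 3*A (B(A, t) = (-3*4 - 3*A) - 1 = (-12 - 3*A) - 1 = -13 - 3*A)
M(N, a) = 30/7 + 741*N (M(N, a) = 741*N + 30/7 = 30/7 + 741*N)
x + M(B(-1, -40), 2160) = -2456370 + (30/7 + 741*(-13 - 3*(-1))) = -2456370 + (30/7 + 741*(-13 + 3)) = -2456370 + (30/7 + 741*(-10)) = -2456370 + (30/7 - 7410) = -2456370 - 51840/7 = -17246430/7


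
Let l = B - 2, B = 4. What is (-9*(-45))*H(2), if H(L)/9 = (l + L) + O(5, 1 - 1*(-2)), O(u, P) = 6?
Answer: 36450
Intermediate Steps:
l = 2 (l = 4 - 2 = 2)
H(L) = 72 + 9*L (H(L) = 9*((2 + L) + 6) = 9*(8 + L) = 72 + 9*L)
(-9*(-45))*H(2) = (-9*(-45))*(72 + 9*2) = 405*(72 + 18) = 405*90 = 36450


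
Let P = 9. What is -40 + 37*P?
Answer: 293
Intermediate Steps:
-40 + 37*P = -40 + 37*9 = -40 + 333 = 293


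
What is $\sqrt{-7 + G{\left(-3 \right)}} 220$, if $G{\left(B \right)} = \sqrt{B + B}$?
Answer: $220 \sqrt{-7 + i \sqrt{6}} \approx 100.36 + 590.65 i$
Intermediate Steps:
$G{\left(B \right)} = \sqrt{2} \sqrt{B}$ ($G{\left(B \right)} = \sqrt{2 B} = \sqrt{2} \sqrt{B}$)
$\sqrt{-7 + G{\left(-3 \right)}} 220 = \sqrt{-7 + \sqrt{2} \sqrt{-3}} \cdot 220 = \sqrt{-7 + \sqrt{2} i \sqrt{3}} \cdot 220 = \sqrt{-7 + i \sqrt{6}} \cdot 220 = 220 \sqrt{-7 + i \sqrt{6}}$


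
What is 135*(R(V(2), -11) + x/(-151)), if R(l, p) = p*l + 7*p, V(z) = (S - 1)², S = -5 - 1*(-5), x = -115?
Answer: -1778355/151 ≈ -11777.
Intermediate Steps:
S = 0 (S = -5 + 5 = 0)
V(z) = 1 (V(z) = (0 - 1)² = (-1)² = 1)
R(l, p) = 7*p + l*p (R(l, p) = l*p + 7*p = 7*p + l*p)
135*(R(V(2), -11) + x/(-151)) = 135*(-11*(7 + 1) - 115/(-151)) = 135*(-11*8 - 115*(-1/151)) = 135*(-88 + 115/151) = 135*(-13173/151) = -1778355/151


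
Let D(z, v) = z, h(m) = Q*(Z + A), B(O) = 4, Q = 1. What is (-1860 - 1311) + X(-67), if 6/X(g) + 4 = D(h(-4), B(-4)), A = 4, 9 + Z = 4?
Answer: -15861/5 ≈ -3172.2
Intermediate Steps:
Z = -5 (Z = -9 + 4 = -5)
h(m) = -1 (h(m) = 1*(-5 + 4) = 1*(-1) = -1)
X(g) = -6/5 (X(g) = 6/(-4 - 1) = 6/(-5) = 6*(-1/5) = -6/5)
(-1860 - 1311) + X(-67) = (-1860 - 1311) - 6/5 = -3171 - 6/5 = -15861/5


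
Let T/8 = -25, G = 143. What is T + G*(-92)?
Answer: -13356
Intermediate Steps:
T = -200 (T = 8*(-25) = -200)
T + G*(-92) = -200 + 143*(-92) = -200 - 13156 = -13356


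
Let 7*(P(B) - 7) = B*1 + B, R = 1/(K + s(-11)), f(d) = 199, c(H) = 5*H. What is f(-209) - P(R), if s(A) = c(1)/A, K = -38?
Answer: 568534/2961 ≈ 192.01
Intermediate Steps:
s(A) = 5/A (s(A) = (5*1)/A = 5/A)
R = -11/423 (R = 1/(-38 + 5/(-11)) = 1/(-38 + 5*(-1/11)) = 1/(-38 - 5/11) = 1/(-423/11) = -11/423 ≈ -0.026005)
P(B) = 7 + 2*B/7 (P(B) = 7 + (B*1 + B)/7 = 7 + (B + B)/7 = 7 + (2*B)/7 = 7 + 2*B/7)
f(-209) - P(R) = 199 - (7 + (2/7)*(-11/423)) = 199 - (7 - 22/2961) = 199 - 1*20705/2961 = 199 - 20705/2961 = 568534/2961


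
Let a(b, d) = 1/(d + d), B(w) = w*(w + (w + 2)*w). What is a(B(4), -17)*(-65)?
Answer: 65/34 ≈ 1.9118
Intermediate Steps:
B(w) = w*(w + w*(2 + w)) (B(w) = w*(w + (2 + w)*w) = w*(w + w*(2 + w)))
a(b, d) = 1/(2*d)
a(B(4), -17)*(-65) = ((½)/(-17))*(-65) = ((½)*(-1/17))*(-65) = -1/34*(-65) = 65/34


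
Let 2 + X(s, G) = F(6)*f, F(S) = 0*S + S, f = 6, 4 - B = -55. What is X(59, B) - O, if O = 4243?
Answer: -4209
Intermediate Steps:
B = 59 (B = 4 - 1*(-55) = 4 + 55 = 59)
F(S) = S (F(S) = 0 + S = S)
X(s, G) = 34 (X(s, G) = -2 + 6*6 = -2 + 36 = 34)
X(59, B) - O = 34 - 1*4243 = 34 - 4243 = -4209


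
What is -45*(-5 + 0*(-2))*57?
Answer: 12825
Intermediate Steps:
-45*(-5 + 0*(-2))*57 = -45*(-5 + 0)*57 = -45*(-5)*57 = 225*57 = 12825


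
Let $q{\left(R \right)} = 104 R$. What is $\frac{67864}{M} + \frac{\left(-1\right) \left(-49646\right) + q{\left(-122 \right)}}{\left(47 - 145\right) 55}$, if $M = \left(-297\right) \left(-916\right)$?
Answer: $- \frac{110098987}{16663185} \approx -6.6073$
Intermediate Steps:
$M = 272052$
$\frac{67864}{M} + \frac{\left(-1\right) \left(-49646\right) + q{\left(-122 \right)}}{\left(47 - 145\right) 55} = \frac{67864}{272052} + \frac{\left(-1\right) \left(-49646\right) + 104 \left(-122\right)}{\left(47 - 145\right) 55} = 67864 \cdot \frac{1}{272052} + \frac{49646 - 12688}{\left(-98\right) 55} = \frac{16966}{68013} + \frac{36958}{-5390} = \frac{16966}{68013} + 36958 \left(- \frac{1}{5390}\right) = \frac{16966}{68013} - \frac{18479}{2695} = - \frac{110098987}{16663185}$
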